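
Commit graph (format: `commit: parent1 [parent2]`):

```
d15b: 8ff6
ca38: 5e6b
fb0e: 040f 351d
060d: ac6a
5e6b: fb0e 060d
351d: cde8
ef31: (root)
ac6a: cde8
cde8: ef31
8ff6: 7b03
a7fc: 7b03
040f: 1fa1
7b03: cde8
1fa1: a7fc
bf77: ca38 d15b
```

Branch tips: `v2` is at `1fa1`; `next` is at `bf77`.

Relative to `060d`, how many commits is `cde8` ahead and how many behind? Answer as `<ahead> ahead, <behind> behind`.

0 ahead, 2 behind

Reachable from cde8: {cde8, ef31}.
Reachable from 060d: {060d, ac6a, cde8, ef31}.
Only in cde8's history (ahead): {} — 0.
Only in 060d's history (behind): {060d, ac6a} — 2.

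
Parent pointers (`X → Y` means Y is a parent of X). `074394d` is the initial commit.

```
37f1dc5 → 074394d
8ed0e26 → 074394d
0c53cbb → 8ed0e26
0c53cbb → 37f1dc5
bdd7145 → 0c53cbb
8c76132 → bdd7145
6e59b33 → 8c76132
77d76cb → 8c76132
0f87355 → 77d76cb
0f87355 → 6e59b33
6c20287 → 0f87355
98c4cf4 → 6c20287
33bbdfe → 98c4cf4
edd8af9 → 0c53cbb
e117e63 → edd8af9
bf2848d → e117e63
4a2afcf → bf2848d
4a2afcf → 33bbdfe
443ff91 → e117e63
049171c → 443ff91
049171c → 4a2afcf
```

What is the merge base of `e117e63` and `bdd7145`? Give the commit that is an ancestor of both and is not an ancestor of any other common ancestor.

Ancestors of e117e63: {074394d, 0c53cbb, 37f1dc5, 8ed0e26, e117e63, edd8af9}.
Ancestors of bdd7145: {074394d, 0c53cbb, 37f1dc5, 8ed0e26, bdd7145}.
Common ancestors: {074394d, 0c53cbb, 37f1dc5, 8ed0e26}.
Among these, 0c53cbb is not an ancestor of any other common ancestor — it is the merge base.

0c53cbb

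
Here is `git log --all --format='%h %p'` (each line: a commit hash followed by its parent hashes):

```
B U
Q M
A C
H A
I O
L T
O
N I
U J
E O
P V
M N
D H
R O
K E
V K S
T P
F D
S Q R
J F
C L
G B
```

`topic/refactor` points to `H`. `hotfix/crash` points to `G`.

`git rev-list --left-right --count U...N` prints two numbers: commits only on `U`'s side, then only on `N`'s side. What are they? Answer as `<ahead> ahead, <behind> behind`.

17 ahead, 0 behind

Reachable from U: {A, C, D, E, F, H, I, J, K, L, M, N, O, P, Q, R, S, T, U, V}.
Reachable from N: {I, N, O}.
Only in U's history (ahead): {A, C, D, E, F, H, J, K, L, M, P, Q, R, S, T, U, V} — 17.
Only in N's history (behind): {} — 0.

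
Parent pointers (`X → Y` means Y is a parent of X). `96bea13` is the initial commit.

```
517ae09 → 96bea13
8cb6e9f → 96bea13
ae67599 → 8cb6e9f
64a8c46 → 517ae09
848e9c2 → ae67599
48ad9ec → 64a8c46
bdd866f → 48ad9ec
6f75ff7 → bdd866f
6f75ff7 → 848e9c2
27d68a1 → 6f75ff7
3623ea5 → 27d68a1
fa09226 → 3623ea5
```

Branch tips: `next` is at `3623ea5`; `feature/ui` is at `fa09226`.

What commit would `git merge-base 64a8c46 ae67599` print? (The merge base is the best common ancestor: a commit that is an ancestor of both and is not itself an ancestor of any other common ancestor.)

96bea13

Ancestors of 64a8c46: {517ae09, 64a8c46, 96bea13}.
Ancestors of ae67599: {8cb6e9f, 96bea13, ae67599}.
Common ancestors: {96bea13}.
The only common ancestor is 96bea13, so it is the merge base.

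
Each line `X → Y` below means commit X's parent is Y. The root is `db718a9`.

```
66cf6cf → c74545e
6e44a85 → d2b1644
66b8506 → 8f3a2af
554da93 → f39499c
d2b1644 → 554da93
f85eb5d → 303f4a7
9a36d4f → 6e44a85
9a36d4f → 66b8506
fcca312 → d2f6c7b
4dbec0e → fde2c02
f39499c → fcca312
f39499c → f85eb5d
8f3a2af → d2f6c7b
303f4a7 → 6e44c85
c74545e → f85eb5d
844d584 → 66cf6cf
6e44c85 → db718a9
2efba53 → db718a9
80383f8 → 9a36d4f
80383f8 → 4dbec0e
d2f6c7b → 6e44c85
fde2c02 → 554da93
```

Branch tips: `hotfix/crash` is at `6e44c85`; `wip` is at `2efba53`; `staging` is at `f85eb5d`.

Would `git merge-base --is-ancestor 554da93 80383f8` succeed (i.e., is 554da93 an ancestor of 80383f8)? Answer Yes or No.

Yes

Ancestors of 80383f8 (commits reachable by following parents): {303f4a7, 4dbec0e, 554da93, 66b8506, 6e44a85, 6e44c85, 80383f8, 8f3a2af, 9a36d4f, d2b1644, d2f6c7b, db718a9, f39499c, f85eb5d, fcca312, fde2c02}.
554da93 is in that set, so it is an ancestor of 80383f8.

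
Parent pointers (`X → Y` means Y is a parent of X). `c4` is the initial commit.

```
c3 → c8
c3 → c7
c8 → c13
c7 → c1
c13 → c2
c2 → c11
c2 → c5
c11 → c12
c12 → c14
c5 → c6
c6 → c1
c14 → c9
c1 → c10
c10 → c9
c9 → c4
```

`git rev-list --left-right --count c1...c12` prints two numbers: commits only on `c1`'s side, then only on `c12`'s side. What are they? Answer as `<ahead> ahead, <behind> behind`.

2 ahead, 2 behind

Reachable from c1: {c1, c10, c4, c9}.
Reachable from c12: {c12, c14, c4, c9}.
Only in c1's history (ahead): {c1, c10} — 2.
Only in c12's history (behind): {c12, c14} — 2.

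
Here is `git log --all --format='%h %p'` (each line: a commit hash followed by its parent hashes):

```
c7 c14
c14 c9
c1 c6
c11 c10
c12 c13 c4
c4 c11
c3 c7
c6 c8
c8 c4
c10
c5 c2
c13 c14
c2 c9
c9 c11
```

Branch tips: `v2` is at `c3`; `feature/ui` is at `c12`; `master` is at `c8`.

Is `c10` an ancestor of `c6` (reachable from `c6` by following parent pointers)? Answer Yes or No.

Yes

Ancestors of c6 (commits reachable by following parents): {c10, c11, c4, c6, c8}.
c10 is in that set, so it is an ancestor of c6.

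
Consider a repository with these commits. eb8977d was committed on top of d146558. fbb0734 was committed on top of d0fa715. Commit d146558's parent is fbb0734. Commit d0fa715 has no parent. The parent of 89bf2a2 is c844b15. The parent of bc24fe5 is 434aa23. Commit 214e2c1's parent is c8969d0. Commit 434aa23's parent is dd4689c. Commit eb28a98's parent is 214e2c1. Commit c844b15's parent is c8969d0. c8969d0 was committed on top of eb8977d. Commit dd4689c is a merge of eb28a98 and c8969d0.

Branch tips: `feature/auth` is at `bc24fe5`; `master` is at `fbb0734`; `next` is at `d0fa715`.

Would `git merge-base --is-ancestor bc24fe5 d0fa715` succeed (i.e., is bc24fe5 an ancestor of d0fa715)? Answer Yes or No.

Ancestors of d0fa715: {d0fa715}.
bc24fe5 is not in that set, so it is not an ancestor of d0fa715.

No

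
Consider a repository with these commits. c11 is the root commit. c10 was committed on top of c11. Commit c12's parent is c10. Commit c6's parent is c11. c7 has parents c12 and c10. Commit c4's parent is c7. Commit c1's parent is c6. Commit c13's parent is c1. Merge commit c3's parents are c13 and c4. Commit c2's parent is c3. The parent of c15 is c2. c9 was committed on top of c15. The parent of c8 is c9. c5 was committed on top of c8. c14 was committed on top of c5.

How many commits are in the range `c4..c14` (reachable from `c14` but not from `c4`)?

10

Reachable from c14: {c1, c10, c11, c12, c13, c14, c15, c2, c3, c4, c5, c6, c7, c8, c9}.
Reachable from c4: {c10, c11, c12, c4, c7}.
In c14's history but not c4's: {c1, c13, c14, c15, c2, c3, c5, c6, c8, c9} — 10 commits.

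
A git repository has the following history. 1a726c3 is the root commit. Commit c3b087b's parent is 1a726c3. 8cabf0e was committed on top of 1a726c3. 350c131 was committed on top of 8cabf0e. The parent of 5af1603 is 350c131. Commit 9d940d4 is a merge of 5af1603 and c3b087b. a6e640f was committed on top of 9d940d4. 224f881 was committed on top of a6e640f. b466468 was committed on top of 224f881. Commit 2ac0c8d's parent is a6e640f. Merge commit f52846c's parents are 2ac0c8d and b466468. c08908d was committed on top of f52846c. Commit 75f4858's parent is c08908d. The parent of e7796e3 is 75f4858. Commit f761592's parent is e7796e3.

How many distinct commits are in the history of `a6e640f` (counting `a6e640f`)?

7

Walking parent pointers from a6e640f: reachable set = {1a726c3, 350c131, 5af1603, 8cabf0e, 9d940d4, a6e640f, c3b087b}.
That is 7 commits.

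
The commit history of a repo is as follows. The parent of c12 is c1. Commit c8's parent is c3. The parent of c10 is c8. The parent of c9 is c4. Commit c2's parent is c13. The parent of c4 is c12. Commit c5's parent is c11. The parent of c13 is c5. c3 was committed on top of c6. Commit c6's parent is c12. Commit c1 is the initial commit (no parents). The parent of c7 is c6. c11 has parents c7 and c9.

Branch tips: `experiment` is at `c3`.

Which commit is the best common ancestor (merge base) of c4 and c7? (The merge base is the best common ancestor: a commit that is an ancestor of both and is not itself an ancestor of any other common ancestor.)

c12

Ancestors of c4: {c1, c12, c4}.
Ancestors of c7: {c1, c12, c6, c7}.
Common ancestors: {c1, c12}.
Among these, c12 is not an ancestor of any other common ancestor — it is the merge base.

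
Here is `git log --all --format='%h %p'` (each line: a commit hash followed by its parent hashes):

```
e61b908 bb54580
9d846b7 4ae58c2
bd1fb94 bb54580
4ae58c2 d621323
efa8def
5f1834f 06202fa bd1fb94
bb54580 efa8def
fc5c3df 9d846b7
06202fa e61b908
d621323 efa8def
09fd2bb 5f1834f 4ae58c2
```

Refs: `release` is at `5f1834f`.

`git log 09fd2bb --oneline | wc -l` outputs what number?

Walking parent pointers from 09fd2bb: reachable set = {06202fa, 09fd2bb, 4ae58c2, 5f1834f, bb54580, bd1fb94, d621323, e61b908, efa8def}.
That is 9 commits.

9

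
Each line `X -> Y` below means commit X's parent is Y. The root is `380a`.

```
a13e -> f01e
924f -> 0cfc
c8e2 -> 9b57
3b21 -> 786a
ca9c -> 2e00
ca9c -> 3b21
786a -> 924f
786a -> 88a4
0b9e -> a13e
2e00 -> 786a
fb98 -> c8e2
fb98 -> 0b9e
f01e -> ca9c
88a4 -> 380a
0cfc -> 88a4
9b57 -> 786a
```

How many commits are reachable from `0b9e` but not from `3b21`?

Reachable from 0b9e: {0b9e, 0cfc, 2e00, 380a, 3b21, 786a, 88a4, 924f, a13e, ca9c, f01e}.
Reachable from 3b21: {0cfc, 380a, 3b21, 786a, 88a4, 924f}.
In 0b9e's history but not 3b21's: {0b9e, 2e00, a13e, ca9c, f01e} — 5 commits.

5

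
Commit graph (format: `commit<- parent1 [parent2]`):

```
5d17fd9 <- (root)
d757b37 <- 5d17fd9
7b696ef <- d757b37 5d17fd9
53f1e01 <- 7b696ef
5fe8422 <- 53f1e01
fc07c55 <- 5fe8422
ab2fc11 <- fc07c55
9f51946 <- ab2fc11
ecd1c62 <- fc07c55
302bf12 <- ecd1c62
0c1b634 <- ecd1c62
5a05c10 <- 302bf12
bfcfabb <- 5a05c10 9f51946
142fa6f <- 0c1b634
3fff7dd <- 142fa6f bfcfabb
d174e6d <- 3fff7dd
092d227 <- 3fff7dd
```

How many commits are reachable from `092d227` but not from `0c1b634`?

8

Reachable from 092d227: {092d227, 0c1b634, 142fa6f, 302bf12, 3fff7dd, 53f1e01, 5a05c10, 5d17fd9, 5fe8422, 7b696ef, 9f51946, ab2fc11, bfcfabb, d757b37, ecd1c62, fc07c55}.
Reachable from 0c1b634: {0c1b634, 53f1e01, 5d17fd9, 5fe8422, 7b696ef, d757b37, ecd1c62, fc07c55}.
In 092d227's history but not 0c1b634's: {092d227, 142fa6f, 302bf12, 3fff7dd, 5a05c10, 9f51946, ab2fc11, bfcfabb} — 8 commits.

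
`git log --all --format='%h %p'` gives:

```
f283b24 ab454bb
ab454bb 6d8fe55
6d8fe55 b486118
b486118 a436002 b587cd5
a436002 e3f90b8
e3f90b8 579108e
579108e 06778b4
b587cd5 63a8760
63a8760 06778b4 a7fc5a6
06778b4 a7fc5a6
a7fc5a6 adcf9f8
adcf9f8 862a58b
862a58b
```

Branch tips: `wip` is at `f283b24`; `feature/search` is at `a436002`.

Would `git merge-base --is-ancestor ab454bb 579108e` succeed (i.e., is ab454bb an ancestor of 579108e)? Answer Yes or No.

Ancestors of 579108e: {06778b4, 579108e, 862a58b, a7fc5a6, adcf9f8}.
ab454bb is not in that set, so it is not an ancestor of 579108e.

No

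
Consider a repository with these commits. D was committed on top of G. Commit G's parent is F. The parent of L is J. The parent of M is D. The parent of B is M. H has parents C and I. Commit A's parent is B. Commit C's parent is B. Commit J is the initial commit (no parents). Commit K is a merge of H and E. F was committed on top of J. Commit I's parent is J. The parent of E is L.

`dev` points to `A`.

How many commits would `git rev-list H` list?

9

Walking parent pointers from H: reachable set = {B, C, D, F, G, H, I, J, M}.
That is 9 commits.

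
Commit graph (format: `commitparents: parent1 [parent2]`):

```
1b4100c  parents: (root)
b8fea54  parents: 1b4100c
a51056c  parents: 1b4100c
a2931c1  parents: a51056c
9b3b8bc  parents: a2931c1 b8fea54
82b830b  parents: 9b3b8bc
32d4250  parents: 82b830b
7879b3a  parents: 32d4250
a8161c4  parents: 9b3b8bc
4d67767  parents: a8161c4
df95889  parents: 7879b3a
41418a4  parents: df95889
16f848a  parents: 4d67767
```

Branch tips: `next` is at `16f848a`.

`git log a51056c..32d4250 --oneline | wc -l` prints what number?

Reachable from 32d4250: {1b4100c, 32d4250, 82b830b, 9b3b8bc, a2931c1, a51056c, b8fea54}.
Reachable from a51056c: {1b4100c, a51056c}.
In 32d4250's history but not a51056c's: {32d4250, 82b830b, 9b3b8bc, a2931c1, b8fea54} — 5 commits.

5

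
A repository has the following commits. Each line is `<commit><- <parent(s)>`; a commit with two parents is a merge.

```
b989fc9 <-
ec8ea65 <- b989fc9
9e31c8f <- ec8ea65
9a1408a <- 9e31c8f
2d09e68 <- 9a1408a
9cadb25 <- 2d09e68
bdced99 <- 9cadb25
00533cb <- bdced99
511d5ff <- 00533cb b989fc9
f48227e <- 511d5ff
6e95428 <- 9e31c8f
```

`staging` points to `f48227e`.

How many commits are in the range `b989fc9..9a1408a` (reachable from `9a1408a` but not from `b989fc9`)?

Reachable from 9a1408a: {9a1408a, 9e31c8f, b989fc9, ec8ea65}.
Reachable from b989fc9: {b989fc9}.
In 9a1408a's history but not b989fc9's: {9a1408a, 9e31c8f, ec8ea65} — 3 commits.

3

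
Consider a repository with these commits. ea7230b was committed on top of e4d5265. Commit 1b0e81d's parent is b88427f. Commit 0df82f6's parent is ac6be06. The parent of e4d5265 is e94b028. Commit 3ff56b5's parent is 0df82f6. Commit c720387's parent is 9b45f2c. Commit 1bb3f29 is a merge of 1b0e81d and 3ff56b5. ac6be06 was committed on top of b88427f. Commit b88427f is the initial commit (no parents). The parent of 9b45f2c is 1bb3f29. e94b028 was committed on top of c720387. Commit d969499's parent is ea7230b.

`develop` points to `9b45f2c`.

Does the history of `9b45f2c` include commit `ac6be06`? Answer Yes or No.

Ancestors of 9b45f2c (commits reachable by following parents): {0df82f6, 1b0e81d, 1bb3f29, 3ff56b5, 9b45f2c, ac6be06, b88427f}.
ac6be06 is in that set, so it is an ancestor of 9b45f2c.

Yes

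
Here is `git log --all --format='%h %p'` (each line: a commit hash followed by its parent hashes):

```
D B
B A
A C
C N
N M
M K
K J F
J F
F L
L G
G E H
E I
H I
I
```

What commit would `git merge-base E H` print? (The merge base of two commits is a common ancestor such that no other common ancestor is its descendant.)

I

Ancestors of E: {E, I}.
Ancestors of H: {H, I}.
Common ancestors: {I}.
The only common ancestor is I, so it is the merge base.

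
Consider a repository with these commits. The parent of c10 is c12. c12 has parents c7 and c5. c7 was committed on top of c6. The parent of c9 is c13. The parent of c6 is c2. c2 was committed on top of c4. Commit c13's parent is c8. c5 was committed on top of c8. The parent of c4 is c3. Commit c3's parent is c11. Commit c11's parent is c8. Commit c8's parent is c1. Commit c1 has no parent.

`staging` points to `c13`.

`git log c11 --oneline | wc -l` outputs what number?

3

Walking parent pointers from c11: reachable set = {c1, c11, c8}.
That is 3 commits.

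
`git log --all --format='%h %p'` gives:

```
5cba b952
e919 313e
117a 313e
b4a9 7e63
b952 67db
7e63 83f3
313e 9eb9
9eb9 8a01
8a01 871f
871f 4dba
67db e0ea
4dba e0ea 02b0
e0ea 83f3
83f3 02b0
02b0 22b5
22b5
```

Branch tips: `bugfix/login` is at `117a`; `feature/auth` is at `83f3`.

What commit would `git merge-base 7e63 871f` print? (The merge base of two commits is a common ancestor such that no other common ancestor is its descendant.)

Ancestors of 7e63: {02b0, 22b5, 7e63, 83f3}.
Ancestors of 871f: {02b0, 22b5, 4dba, 83f3, 871f, e0ea}.
Common ancestors: {02b0, 22b5, 83f3}.
Among these, 83f3 is not an ancestor of any other common ancestor — it is the merge base.

83f3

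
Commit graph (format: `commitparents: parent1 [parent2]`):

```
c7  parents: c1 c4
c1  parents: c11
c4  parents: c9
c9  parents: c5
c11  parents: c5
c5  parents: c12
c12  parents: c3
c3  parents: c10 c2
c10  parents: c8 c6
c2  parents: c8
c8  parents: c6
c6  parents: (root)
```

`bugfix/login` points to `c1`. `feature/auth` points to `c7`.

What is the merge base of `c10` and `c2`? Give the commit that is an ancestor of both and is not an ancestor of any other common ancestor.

Ancestors of c10: {c10, c6, c8}.
Ancestors of c2: {c2, c6, c8}.
Common ancestors: {c6, c8}.
Among these, c8 is not an ancestor of any other common ancestor — it is the merge base.

c8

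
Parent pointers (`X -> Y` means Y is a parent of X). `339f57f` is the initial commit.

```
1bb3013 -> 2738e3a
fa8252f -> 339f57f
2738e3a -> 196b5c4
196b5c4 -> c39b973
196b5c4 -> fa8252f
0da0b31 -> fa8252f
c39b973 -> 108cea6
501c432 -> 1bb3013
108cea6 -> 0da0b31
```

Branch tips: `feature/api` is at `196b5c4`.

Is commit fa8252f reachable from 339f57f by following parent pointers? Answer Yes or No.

Ancestors of 339f57f: {339f57f}.
fa8252f is not in that set, so it is not an ancestor of 339f57f.

No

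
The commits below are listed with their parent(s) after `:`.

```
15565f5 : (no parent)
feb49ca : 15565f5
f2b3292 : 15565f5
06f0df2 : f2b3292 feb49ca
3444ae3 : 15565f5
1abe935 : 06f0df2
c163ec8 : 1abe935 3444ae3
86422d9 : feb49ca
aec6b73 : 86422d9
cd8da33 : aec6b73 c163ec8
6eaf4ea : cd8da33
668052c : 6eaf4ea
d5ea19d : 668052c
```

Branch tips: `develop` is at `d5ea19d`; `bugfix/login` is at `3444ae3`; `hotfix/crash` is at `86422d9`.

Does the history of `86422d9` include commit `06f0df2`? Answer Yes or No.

Ancestors of 86422d9: {15565f5, 86422d9, feb49ca}.
06f0df2 is not in that set, so it is not an ancestor of 86422d9.

No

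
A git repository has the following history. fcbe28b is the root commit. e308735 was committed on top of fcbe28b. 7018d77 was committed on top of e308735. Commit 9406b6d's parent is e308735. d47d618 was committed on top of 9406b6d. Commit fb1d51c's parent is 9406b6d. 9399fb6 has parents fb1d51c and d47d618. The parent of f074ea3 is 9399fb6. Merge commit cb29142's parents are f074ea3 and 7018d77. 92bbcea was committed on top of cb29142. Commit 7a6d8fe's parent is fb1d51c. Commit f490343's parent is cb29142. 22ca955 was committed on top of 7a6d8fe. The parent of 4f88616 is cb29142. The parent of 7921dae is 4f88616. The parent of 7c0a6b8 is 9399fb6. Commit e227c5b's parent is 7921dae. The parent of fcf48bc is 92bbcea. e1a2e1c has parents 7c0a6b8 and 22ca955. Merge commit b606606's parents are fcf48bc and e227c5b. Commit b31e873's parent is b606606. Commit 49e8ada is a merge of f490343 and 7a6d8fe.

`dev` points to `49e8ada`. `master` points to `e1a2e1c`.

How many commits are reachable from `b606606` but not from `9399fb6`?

Reachable from b606606: {4f88616, 7018d77, 7921dae, 92bbcea, 9399fb6, 9406b6d, b606606, cb29142, d47d618, e227c5b, e308735, f074ea3, fb1d51c, fcbe28b, fcf48bc}.
Reachable from 9399fb6: {9399fb6, 9406b6d, d47d618, e308735, fb1d51c, fcbe28b}.
In b606606's history but not 9399fb6's: {4f88616, 7018d77, 7921dae, 92bbcea, b606606, cb29142, e227c5b, f074ea3, fcf48bc} — 9 commits.

9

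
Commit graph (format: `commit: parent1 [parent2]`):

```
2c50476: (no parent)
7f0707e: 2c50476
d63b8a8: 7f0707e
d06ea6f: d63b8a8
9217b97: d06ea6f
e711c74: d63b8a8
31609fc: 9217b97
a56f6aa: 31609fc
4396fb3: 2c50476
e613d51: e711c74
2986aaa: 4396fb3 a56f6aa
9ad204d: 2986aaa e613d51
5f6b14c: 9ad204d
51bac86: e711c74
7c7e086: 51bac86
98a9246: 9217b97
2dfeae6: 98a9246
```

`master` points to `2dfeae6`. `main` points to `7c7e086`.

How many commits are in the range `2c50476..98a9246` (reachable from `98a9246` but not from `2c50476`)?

Reachable from 98a9246: {2c50476, 7f0707e, 9217b97, 98a9246, d06ea6f, d63b8a8}.
Reachable from 2c50476: {2c50476}.
In 98a9246's history but not 2c50476's: {7f0707e, 9217b97, 98a9246, d06ea6f, d63b8a8} — 5 commits.

5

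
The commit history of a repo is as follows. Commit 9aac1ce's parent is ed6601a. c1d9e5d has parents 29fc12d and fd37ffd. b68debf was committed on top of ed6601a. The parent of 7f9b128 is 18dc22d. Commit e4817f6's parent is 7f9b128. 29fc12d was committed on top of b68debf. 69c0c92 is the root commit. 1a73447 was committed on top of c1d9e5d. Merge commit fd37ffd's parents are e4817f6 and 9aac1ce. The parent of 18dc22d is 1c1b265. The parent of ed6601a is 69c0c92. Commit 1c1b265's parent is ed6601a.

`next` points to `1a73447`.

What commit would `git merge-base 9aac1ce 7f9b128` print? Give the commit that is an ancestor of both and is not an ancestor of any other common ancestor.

ed6601a

Ancestors of 9aac1ce: {69c0c92, 9aac1ce, ed6601a}.
Ancestors of 7f9b128: {18dc22d, 1c1b265, 69c0c92, 7f9b128, ed6601a}.
Common ancestors: {69c0c92, ed6601a}.
Among these, ed6601a is not an ancestor of any other common ancestor — it is the merge base.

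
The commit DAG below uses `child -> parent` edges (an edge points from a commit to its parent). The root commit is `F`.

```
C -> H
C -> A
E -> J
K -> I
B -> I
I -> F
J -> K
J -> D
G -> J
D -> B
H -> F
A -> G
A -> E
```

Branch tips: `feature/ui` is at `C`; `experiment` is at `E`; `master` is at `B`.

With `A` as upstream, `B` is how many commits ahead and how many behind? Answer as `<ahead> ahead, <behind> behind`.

Reachable from B: {B, F, I}.
Reachable from A: {A, B, D, E, F, G, I, J, K}.
Only in B's history (ahead): {} — 0.
Only in A's history (behind): {A, D, E, G, J, K} — 6.

0 ahead, 6 behind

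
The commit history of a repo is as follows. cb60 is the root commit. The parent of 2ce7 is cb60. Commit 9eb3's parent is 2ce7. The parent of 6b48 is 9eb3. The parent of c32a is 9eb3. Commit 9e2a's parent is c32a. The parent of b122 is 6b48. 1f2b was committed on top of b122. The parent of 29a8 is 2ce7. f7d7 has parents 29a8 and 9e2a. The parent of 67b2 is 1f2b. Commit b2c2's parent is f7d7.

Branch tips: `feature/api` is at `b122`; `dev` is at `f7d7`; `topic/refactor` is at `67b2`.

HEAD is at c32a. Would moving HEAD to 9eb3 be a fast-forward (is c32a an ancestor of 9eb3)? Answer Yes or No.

No

A fast-forward from c32a to 9eb3 is possible iff c32a is an ancestor of 9eb3.
Ancestors of 9eb3: {2ce7, 9eb3, cb60}.
c32a is not among them, so fast-forward is not possible.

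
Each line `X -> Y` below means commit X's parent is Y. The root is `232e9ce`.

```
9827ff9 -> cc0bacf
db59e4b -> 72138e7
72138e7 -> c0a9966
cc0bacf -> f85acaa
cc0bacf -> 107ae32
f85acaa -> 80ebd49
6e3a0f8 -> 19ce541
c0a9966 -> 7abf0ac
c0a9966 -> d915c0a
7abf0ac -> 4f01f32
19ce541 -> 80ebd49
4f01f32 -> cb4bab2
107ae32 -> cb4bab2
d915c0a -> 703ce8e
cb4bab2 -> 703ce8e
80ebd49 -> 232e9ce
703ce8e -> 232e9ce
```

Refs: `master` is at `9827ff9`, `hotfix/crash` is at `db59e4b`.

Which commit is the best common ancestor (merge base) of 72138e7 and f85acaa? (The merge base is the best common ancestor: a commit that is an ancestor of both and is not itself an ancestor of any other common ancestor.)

232e9ce

Ancestors of 72138e7: {232e9ce, 4f01f32, 703ce8e, 72138e7, 7abf0ac, c0a9966, cb4bab2, d915c0a}.
Ancestors of f85acaa: {232e9ce, 80ebd49, f85acaa}.
Common ancestors: {232e9ce}.
The only common ancestor is 232e9ce, so it is the merge base.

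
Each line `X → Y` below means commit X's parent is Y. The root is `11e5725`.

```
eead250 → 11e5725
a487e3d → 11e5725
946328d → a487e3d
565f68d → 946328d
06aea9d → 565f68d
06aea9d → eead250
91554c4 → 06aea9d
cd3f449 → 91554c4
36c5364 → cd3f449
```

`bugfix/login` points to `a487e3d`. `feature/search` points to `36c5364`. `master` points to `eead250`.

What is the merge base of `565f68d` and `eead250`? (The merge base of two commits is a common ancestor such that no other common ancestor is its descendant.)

Ancestors of 565f68d: {11e5725, 565f68d, 946328d, a487e3d}.
Ancestors of eead250: {11e5725, eead250}.
Common ancestors: {11e5725}.
The only common ancestor is 11e5725, so it is the merge base.

11e5725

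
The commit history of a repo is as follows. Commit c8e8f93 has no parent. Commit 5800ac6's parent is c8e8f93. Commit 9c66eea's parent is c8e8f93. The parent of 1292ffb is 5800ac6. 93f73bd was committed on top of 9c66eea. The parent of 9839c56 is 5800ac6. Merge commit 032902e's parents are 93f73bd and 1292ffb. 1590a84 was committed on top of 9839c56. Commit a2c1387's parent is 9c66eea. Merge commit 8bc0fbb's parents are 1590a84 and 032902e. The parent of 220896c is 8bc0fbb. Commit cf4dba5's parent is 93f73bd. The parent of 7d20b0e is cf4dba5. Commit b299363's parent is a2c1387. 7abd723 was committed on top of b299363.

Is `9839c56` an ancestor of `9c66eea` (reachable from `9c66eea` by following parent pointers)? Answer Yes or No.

Ancestors of 9c66eea: {9c66eea, c8e8f93}.
9839c56 is not in that set, so it is not an ancestor of 9c66eea.

No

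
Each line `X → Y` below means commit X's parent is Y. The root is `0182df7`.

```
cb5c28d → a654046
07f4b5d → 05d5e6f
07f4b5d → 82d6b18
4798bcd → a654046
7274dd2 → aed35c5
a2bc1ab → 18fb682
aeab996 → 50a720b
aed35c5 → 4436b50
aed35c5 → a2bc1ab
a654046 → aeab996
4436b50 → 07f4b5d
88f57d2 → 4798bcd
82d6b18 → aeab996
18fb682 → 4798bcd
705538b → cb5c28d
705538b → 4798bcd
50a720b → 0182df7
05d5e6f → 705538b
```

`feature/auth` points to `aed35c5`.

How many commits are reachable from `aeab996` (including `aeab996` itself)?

Walking parent pointers from aeab996: reachable set = {0182df7, 50a720b, aeab996}.
That is 3 commits.

3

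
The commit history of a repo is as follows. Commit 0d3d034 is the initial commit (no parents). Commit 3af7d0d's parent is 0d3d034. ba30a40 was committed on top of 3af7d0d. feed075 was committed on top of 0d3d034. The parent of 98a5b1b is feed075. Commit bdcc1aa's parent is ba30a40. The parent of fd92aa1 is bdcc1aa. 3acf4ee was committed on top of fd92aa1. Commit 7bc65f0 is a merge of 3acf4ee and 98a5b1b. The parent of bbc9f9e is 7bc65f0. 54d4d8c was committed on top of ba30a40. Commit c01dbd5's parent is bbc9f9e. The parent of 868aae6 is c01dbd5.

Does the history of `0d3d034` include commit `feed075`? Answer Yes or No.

No

Ancestors of 0d3d034: {0d3d034}.
feed075 is not in that set, so it is not an ancestor of 0d3d034.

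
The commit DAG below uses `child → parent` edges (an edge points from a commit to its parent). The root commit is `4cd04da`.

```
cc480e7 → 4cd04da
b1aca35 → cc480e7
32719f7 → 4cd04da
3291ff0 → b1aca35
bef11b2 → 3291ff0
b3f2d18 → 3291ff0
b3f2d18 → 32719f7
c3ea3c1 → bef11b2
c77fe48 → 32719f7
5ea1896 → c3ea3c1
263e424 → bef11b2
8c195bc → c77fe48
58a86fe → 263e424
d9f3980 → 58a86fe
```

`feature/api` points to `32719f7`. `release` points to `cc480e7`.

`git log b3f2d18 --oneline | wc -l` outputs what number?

Walking parent pointers from b3f2d18: reachable set = {32719f7, 3291ff0, 4cd04da, b1aca35, b3f2d18, cc480e7}.
That is 6 commits.

6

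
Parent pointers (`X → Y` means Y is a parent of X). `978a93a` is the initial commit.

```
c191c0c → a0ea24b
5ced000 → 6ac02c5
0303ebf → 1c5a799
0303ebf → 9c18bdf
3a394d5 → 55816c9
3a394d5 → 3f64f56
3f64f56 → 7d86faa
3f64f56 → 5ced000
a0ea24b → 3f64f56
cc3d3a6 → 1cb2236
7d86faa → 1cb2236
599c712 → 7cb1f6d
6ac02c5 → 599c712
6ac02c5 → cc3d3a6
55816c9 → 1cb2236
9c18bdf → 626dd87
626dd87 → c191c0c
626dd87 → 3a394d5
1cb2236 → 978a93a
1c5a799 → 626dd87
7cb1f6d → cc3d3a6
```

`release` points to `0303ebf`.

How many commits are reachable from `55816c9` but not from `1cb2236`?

Reachable from 55816c9: {1cb2236, 55816c9, 978a93a}.
Reachable from 1cb2236: {1cb2236, 978a93a}.
In 55816c9's history but not 1cb2236's: {55816c9} — 1 commit.

1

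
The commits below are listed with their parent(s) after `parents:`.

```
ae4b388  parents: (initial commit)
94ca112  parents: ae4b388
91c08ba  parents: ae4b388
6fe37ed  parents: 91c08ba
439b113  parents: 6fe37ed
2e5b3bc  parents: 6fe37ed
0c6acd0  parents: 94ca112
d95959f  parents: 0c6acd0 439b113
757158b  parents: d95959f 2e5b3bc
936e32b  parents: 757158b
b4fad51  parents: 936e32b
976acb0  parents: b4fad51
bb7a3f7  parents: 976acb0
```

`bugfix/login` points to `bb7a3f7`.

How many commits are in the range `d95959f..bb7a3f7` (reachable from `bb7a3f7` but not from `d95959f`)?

6

Reachable from bb7a3f7: {0c6acd0, 2e5b3bc, 439b113, 6fe37ed, 757158b, 91c08ba, 936e32b, 94ca112, 976acb0, ae4b388, b4fad51, bb7a3f7, d95959f}.
Reachable from d95959f: {0c6acd0, 439b113, 6fe37ed, 91c08ba, 94ca112, ae4b388, d95959f}.
In bb7a3f7's history but not d95959f's: {2e5b3bc, 757158b, 936e32b, 976acb0, b4fad51, bb7a3f7} — 6 commits.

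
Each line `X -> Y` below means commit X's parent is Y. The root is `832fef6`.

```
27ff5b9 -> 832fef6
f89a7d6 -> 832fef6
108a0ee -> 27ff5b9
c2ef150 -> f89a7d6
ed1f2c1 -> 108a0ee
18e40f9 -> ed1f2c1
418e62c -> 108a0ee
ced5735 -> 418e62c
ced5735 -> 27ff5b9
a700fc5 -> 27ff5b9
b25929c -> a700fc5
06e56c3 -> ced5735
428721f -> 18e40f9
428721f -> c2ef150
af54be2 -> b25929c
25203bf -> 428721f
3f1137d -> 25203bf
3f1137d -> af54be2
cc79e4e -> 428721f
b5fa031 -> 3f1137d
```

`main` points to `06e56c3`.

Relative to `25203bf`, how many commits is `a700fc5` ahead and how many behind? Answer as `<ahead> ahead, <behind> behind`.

1 ahead, 7 behind

Reachable from a700fc5: {27ff5b9, 832fef6, a700fc5}.
Reachable from 25203bf: {108a0ee, 18e40f9, 25203bf, 27ff5b9, 428721f, 832fef6, c2ef150, ed1f2c1, f89a7d6}.
Only in a700fc5's history (ahead): {a700fc5} — 1.
Only in 25203bf's history (behind): {108a0ee, 18e40f9, 25203bf, 428721f, c2ef150, ed1f2c1, f89a7d6} — 7.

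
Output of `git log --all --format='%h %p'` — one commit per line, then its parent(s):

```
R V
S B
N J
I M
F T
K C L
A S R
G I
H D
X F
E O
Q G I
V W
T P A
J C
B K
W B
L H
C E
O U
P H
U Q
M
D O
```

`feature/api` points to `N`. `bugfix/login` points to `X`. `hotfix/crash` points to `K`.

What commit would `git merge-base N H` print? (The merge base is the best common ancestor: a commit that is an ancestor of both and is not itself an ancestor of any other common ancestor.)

O

Ancestors of N: {C, E, G, I, J, M, N, O, Q, U}.
Ancestors of H: {D, G, H, I, M, O, Q, U}.
Common ancestors: {G, I, M, O, Q, U}.
Among these, O is not an ancestor of any other common ancestor — it is the merge base.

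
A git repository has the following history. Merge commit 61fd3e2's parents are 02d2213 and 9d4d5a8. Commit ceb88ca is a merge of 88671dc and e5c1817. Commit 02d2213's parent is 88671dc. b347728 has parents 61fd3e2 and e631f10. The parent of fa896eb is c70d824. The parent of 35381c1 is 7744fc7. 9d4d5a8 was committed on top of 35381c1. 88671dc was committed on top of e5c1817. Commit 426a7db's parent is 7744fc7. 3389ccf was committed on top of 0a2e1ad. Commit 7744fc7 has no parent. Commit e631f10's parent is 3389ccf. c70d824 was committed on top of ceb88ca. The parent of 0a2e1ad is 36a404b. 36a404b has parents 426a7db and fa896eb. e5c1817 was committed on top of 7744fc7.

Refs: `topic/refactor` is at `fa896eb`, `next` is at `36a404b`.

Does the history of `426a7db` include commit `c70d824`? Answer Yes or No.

No

Ancestors of 426a7db: {426a7db, 7744fc7}.
c70d824 is not in that set, so it is not an ancestor of 426a7db.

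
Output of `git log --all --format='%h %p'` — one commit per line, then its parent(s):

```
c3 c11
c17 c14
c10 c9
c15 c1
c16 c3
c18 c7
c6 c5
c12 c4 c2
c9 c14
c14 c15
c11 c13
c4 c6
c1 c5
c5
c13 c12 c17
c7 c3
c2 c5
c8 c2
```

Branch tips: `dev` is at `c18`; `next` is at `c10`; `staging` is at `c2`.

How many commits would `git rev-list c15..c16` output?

10

Reachable from c16: {c1, c11, c12, c13, c14, c15, c16, c17, c2, c3, c4, c5, c6}.
Reachable from c15: {c1, c15, c5}.
In c16's history but not c15's: {c11, c12, c13, c14, c16, c17, c2, c3, c4, c6} — 10 commits.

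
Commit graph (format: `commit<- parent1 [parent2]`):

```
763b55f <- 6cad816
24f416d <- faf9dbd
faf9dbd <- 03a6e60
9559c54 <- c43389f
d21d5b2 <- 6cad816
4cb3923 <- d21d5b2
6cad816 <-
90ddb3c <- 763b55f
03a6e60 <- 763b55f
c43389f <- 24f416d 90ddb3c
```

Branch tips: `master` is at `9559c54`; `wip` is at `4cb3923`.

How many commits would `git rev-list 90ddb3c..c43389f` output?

Reachable from c43389f: {03a6e60, 24f416d, 6cad816, 763b55f, 90ddb3c, c43389f, faf9dbd}.
Reachable from 90ddb3c: {6cad816, 763b55f, 90ddb3c}.
In c43389f's history but not 90ddb3c's: {03a6e60, 24f416d, c43389f, faf9dbd} — 4 commits.

4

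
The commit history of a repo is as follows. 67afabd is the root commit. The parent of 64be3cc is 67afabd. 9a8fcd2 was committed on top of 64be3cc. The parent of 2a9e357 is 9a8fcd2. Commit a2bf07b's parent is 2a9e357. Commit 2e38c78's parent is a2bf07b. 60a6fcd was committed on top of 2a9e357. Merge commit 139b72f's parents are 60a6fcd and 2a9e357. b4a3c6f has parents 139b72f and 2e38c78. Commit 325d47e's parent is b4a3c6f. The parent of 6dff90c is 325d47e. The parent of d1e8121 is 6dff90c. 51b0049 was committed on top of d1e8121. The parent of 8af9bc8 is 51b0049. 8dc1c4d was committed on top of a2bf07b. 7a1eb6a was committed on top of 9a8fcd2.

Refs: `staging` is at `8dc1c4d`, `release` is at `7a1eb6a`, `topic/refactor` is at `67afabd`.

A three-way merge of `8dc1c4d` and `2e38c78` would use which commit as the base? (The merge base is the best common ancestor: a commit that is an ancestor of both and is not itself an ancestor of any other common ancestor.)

Ancestors of 8dc1c4d: {2a9e357, 64be3cc, 67afabd, 8dc1c4d, 9a8fcd2, a2bf07b}.
Ancestors of 2e38c78: {2a9e357, 2e38c78, 64be3cc, 67afabd, 9a8fcd2, a2bf07b}.
Common ancestors: {2a9e357, 64be3cc, 67afabd, 9a8fcd2, a2bf07b}.
Among these, a2bf07b is not an ancestor of any other common ancestor — it is the merge base.

a2bf07b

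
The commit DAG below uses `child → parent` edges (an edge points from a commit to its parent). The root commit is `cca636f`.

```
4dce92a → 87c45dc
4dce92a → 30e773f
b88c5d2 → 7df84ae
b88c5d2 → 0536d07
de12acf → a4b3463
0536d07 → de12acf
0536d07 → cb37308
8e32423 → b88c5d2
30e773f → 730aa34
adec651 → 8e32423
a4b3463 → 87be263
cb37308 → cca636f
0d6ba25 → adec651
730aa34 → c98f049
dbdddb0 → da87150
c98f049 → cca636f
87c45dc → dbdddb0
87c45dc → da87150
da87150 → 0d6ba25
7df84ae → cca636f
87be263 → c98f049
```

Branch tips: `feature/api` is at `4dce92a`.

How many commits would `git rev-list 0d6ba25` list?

Walking parent pointers from 0d6ba25: reachable set = {0536d07, 0d6ba25, 7df84ae, 87be263, 8e32423, a4b3463, adec651, b88c5d2, c98f049, cb37308, cca636f, de12acf}.
That is 12 commits.

12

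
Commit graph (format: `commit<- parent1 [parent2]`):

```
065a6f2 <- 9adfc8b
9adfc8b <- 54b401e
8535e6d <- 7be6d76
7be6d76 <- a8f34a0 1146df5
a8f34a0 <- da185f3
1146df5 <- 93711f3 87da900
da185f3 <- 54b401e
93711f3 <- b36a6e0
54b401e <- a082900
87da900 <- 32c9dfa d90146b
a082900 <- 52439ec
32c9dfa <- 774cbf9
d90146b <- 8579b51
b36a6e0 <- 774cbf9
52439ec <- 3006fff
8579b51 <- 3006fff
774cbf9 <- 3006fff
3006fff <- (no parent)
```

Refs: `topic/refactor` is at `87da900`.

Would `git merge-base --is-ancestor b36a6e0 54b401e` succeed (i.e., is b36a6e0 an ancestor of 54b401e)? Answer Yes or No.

Ancestors of 54b401e: {3006fff, 52439ec, 54b401e, a082900}.
b36a6e0 is not in that set, so it is not an ancestor of 54b401e.

No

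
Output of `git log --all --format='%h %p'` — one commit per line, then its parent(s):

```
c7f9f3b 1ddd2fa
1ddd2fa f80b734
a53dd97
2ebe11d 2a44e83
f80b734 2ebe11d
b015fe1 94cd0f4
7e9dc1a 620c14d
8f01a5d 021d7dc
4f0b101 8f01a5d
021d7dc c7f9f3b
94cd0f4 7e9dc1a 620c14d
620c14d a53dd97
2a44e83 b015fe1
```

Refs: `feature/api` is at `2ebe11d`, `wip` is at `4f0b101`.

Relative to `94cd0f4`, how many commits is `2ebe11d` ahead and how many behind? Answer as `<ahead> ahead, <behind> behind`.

Reachable from 2ebe11d: {2a44e83, 2ebe11d, 620c14d, 7e9dc1a, 94cd0f4, a53dd97, b015fe1}.
Reachable from 94cd0f4: {620c14d, 7e9dc1a, 94cd0f4, a53dd97}.
Only in 2ebe11d's history (ahead): {2a44e83, 2ebe11d, b015fe1} — 3.
Only in 94cd0f4's history (behind): {} — 0.

3 ahead, 0 behind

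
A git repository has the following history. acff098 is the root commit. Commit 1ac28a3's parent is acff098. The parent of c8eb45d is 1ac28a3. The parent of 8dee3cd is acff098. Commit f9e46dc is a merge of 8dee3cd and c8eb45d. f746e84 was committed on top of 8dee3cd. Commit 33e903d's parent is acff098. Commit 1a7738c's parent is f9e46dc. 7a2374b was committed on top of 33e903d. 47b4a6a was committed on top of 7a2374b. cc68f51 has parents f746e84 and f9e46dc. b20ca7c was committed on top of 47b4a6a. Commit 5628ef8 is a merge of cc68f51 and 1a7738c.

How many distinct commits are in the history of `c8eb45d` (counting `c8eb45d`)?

3

Walking parent pointers from c8eb45d: reachable set = {1ac28a3, acff098, c8eb45d}.
That is 3 commits.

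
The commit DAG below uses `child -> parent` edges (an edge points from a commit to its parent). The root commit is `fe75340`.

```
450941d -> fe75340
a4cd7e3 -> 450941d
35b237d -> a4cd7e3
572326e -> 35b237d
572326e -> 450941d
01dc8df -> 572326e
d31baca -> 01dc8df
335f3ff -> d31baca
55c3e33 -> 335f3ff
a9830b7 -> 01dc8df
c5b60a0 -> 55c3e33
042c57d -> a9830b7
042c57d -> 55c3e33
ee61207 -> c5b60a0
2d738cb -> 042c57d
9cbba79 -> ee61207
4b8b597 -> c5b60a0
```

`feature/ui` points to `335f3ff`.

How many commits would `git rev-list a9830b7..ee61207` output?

5

Reachable from ee61207: {01dc8df, 335f3ff, 35b237d, 450941d, 55c3e33, 572326e, a4cd7e3, c5b60a0, d31baca, ee61207, fe75340}.
Reachable from a9830b7: {01dc8df, 35b237d, 450941d, 572326e, a4cd7e3, a9830b7, fe75340}.
In ee61207's history but not a9830b7's: {335f3ff, 55c3e33, c5b60a0, d31baca, ee61207} — 5 commits.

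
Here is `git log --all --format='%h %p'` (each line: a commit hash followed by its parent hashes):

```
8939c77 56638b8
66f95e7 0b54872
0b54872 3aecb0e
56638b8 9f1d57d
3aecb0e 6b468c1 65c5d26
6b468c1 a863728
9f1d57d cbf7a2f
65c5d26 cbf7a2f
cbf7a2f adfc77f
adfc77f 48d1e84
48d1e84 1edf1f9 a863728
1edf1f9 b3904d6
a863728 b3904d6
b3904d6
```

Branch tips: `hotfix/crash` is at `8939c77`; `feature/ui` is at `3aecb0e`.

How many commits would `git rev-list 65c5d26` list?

7

Walking parent pointers from 65c5d26: reachable set = {1edf1f9, 48d1e84, 65c5d26, a863728, adfc77f, b3904d6, cbf7a2f}.
That is 7 commits.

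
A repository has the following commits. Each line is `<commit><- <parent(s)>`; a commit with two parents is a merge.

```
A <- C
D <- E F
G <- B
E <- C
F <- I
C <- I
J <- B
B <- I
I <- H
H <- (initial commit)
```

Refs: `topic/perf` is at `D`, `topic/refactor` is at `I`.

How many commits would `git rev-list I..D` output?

4

Reachable from D: {C, D, E, F, H, I}.
Reachable from I: {H, I}.
In D's history but not I's: {C, D, E, F} — 4 commits.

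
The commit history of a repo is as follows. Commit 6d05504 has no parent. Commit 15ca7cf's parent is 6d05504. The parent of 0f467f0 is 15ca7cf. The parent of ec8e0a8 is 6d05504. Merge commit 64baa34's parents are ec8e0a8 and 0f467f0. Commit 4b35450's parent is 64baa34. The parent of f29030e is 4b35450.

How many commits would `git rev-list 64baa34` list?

Walking parent pointers from 64baa34: reachable set = {0f467f0, 15ca7cf, 64baa34, 6d05504, ec8e0a8}.
That is 5 commits.

5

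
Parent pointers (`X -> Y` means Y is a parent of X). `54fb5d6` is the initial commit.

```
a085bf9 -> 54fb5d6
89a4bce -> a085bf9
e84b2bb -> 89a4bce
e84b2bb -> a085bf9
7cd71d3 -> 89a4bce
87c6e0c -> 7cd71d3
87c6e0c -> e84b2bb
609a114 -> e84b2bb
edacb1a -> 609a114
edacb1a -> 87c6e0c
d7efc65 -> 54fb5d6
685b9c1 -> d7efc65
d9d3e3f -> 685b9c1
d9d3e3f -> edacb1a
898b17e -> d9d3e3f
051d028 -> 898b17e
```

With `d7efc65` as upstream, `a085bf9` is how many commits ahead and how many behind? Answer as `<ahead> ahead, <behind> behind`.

1 ahead, 1 behind

Reachable from a085bf9: {54fb5d6, a085bf9}.
Reachable from d7efc65: {54fb5d6, d7efc65}.
Only in a085bf9's history (ahead): {a085bf9} — 1.
Only in d7efc65's history (behind): {d7efc65} — 1.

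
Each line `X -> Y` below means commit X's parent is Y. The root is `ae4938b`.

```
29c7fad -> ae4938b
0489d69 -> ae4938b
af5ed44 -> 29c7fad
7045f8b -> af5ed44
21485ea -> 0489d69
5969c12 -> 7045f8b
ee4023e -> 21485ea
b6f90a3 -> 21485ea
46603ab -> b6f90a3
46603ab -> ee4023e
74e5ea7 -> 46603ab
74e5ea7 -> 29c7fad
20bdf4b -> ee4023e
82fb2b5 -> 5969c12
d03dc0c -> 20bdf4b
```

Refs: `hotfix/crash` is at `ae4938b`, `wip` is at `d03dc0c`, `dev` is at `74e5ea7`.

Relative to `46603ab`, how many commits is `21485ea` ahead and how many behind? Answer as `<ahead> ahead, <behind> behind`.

0 ahead, 3 behind

Reachable from 21485ea: {0489d69, 21485ea, ae4938b}.
Reachable from 46603ab: {0489d69, 21485ea, 46603ab, ae4938b, b6f90a3, ee4023e}.
Only in 21485ea's history (ahead): {} — 0.
Only in 46603ab's history (behind): {46603ab, b6f90a3, ee4023e} — 3.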